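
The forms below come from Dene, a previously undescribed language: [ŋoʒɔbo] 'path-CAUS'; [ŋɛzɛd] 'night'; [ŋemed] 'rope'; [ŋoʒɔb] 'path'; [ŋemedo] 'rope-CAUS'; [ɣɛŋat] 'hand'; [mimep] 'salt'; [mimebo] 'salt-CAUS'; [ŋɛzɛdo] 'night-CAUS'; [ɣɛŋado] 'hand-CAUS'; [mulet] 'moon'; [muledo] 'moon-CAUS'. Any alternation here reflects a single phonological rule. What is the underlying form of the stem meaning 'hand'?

'hand' shows [t] ~ [d] at the end of the stem ([ɣɛŋat] vs [ɣɛŋado]).
The stem 'night' ([ŋɛzɛd], [ŋɛzɛdo]) shows [d] unchanged in both environments, so [d] cannot be basic with [t] derived in isolation.
The alternation reflects intervocalic voicing: voiceless stops become voiced between vowels. /t/ is underlying.

/ɣɛŋat/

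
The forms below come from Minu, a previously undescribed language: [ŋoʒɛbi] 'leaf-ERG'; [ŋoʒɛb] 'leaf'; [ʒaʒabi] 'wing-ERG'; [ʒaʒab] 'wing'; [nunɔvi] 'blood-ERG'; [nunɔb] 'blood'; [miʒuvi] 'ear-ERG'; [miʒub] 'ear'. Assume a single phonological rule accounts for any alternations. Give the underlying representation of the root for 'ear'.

'ear' shows [v] ~ [b] at the end of the stem ([miʒuvi] vs [miʒub]).
The stem 'leaf' ([ŋoʒɛbi], [ŋoʒɛb]) shows [b] unchanged in both environments, so [b] cannot be basic with [v] derived before the ERG suffix.
The underlying segment must be /v/; voiced fricatives become stops word-finally, yielding [b] there.
Hence 'ear' is /miʒuv/ underlyingly.

/miʒuv/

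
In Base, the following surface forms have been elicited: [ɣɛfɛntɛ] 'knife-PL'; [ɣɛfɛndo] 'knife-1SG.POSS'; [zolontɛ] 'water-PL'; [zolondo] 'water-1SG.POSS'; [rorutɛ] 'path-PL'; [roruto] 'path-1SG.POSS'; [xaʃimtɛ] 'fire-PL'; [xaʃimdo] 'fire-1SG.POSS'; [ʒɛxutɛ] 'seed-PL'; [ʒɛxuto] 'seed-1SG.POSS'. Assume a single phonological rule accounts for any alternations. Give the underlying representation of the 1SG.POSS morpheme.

/-do/

The 1SG.POSS morpheme has two allomorphs, [-do] and [-to].
The PL suffix, which begins with [t], is invariant after every stem; so [t] is not altered by any rule here.
So the underlying form is /-do/, and voiced stops become voiceless after a vowel.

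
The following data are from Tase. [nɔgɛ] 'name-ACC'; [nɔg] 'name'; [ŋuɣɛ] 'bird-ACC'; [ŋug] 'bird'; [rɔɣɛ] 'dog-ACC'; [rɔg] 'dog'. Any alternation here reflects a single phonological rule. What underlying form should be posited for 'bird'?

In [ŋuɣɛ] and [ŋug] the final segment of 'bird' alternates: [ɣ] ~ [g].
Compare 'name', with invariant [g] in [nɔgɛ] and [nɔg]: an analysis with underlying /g/ and a rule producing [ɣ] before the ACC suffix would wrongly predict alternation here too.
The alternation reflects word-final hardening: voiced fricatives become stops word-finally. /ɣ/ is underlying.

/ŋuɣ/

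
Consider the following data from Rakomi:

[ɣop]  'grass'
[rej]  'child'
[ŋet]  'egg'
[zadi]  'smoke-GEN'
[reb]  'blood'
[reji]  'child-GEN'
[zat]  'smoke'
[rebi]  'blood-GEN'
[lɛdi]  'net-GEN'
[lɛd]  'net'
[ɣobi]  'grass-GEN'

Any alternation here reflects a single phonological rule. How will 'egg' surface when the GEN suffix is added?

[ŋedi]

The stem for 'smoke' ends in [d] in [zadi] but [t] in [zat].
The stem 'net' ([lɛdi], [lɛd]) shows [d] unchanged in both environments, so [d] cannot be basic with [t] derived in isolation.
The underlying segment must be /t/; voiceless stops become voiced between vowels, yielding [d] there.
From [ŋet] the stem 'egg' is /ŋet/; between vowels this yields [ŋedi].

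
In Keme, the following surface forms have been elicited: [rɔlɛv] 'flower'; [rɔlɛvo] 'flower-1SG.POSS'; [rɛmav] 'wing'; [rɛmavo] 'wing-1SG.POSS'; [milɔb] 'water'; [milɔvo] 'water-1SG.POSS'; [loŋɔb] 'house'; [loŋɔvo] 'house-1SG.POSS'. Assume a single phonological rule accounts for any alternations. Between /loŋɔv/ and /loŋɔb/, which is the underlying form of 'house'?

The stem for 'house' ends in [b] in [loŋɔb] but [v] in [loŋɔvo].
The stem 'wing' ([rɛmav], [rɛmavo]) shows [v] unchanged in both environments, so [v] cannot be basic with [b] derived in isolation.
So /b/ is underlying, and a rule of intervocalic spirantization — voiced stops become fricatives between vowels — gives [v].

/loŋɔb/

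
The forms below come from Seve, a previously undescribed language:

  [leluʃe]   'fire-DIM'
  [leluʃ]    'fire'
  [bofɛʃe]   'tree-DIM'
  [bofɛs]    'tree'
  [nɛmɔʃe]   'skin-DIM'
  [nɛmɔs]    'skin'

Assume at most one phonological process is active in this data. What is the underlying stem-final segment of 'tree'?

/s/

The root 'tree' surfaces as [bofɛʃe] and [bofɛs], with a stem-final [ʃ] ~ [s] alternation.
The stem 'fire' ([leluʃe], [leluʃ]) shows [ʃ] unchanged in both environments, so [ʃ] cannot be basic with [s] derived in isolation.
The underlying segment must be /s/; /s/ becomes palato-alveolar [ʃ] before a front vowel, yielding [ʃ] there.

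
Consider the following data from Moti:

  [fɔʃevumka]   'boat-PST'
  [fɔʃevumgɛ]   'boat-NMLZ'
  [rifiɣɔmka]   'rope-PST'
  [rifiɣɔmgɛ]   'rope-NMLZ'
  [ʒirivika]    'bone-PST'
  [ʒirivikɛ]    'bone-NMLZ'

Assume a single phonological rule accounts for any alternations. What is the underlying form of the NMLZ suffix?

/-gɛ/

The NMLZ suffix surfaces as [-gɛ] and [-kɛ], depending on the final segment of the stem.
By contrast the PST suffix keeps its initial [k] throughout — that segment must be underlying.
So the underlying form is /-gɛ/, and voiced stops become voiceless after a vowel.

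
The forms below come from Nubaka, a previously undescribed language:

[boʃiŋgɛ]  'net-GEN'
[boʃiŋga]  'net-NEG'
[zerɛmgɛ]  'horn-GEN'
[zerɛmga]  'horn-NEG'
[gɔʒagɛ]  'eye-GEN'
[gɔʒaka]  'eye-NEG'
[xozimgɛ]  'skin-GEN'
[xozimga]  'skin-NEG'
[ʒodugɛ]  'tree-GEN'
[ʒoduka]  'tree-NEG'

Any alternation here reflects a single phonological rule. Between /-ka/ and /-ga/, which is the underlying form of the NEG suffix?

The NEG suffix surfaces as [-ga] and [-ka], depending on the final segment of the stem.
By contrast the GEN suffix keeps its initial [g] throughout — that segment must be underlying.
So the underlying form is /-ka/, and voiceless stops become voiced after a nasal.

/-ka/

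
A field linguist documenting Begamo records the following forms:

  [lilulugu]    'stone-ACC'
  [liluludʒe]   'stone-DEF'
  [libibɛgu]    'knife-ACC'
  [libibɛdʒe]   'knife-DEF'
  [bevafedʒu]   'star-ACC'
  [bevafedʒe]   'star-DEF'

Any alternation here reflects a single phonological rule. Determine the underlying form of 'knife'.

The root 'knife' surfaces as [libibɛgu] and [libibɛdʒe], with a stem-final [g] ~ [dʒ] alternation.
But 'star' keeps [dʒ] in both environments ([bevafedʒu], [bevafedʒe]), so there is no rule changing /dʒ/ to [g] before the ACC suffix.
Therefore /g/ is basic and [dʒ] is derived by palatalization before a front vowel (/g/ becomes palato-alveolar [dʒ] before a front vowel).
So 'knife' = /libibɛg/.

/libibɛg/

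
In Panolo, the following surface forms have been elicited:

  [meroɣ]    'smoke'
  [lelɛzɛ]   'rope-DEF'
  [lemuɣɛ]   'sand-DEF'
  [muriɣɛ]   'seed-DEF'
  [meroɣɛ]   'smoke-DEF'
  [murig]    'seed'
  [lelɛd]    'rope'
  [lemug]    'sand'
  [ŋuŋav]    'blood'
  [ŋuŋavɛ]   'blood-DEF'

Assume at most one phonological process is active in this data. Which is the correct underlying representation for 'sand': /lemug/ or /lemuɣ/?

/lemug/

The root 'sand' surfaces as [lemug] and [lemuɣɛ], with a stem-final [g] ~ [ɣ] alternation.
But 'smoke' keeps [ɣ] in both environments ([meroɣ], [meroɣɛ]), so there is no rule changing /ɣ/ to [g] in isolation.
The alternation reflects intervocalic spirantization: voiced stops become fricatives between vowels. /g/ is underlying.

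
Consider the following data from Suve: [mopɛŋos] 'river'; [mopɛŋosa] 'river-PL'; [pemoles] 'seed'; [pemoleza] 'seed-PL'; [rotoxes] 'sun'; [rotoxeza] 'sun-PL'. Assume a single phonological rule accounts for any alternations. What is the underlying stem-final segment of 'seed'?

The stem for 'seed' ends in [s] in [pemoles] but [z] in [pemoleza].
Compare 'river', with invariant [s] in [mopɛŋos] and [mopɛŋosa]: an analysis with underlying /s/ and a rule producing [z] before the PL suffix would wrongly predict alternation here too.
Therefore /z/ is basic and [s] is derived by word-final obstruent devoicing (voiced obstruents become voiceless word-finally).

/z/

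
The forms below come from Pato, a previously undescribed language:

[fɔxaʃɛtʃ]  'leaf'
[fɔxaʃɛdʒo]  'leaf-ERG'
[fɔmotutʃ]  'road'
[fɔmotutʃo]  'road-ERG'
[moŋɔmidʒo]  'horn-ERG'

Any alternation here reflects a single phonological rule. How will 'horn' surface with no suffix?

'leaf' shows [tʃ] ~ [dʒ] at the end of the stem ([fɔxaʃɛtʃ] vs [fɔxaʃɛdʒo]).
But 'road' keeps [tʃ] in both environments ([fɔmotutʃ], [fɔmotutʃo]), so there is no rule changing /tʃ/ to [dʒ] before the ERG suffix.
So /dʒ/ is underlying, and a rule of word-final obstruent devoicing — voiced obstruents become voiceless word-finally — gives [tʃ].
From [moŋɔmidʒo] the stem 'horn' is /moŋɔmidʒ/; word-finally this yields [moŋɔmitʃ].

[moŋɔmitʃ]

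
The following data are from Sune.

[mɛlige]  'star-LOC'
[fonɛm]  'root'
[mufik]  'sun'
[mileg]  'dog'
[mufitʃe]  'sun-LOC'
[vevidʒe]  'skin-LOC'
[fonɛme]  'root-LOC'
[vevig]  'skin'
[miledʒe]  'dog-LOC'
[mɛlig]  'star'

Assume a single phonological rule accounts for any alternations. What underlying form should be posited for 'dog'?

The root 'dog' surfaces as [miledʒe] and [mileg], with a stem-final [dʒ] ~ [g] alternation.
Compare 'star', with invariant [g] in [mɛlige] and [mɛlig]: an analysis with underlying /g/ and a rule producing [dʒ] before the LOC suffix would wrongly predict alternation here too.
The underlying segment must be /dʒ/; palato-alveolar /tʃ/ and /dʒ/ become [k] and [g] when no front vowel follows, yielding [g] there.

/miledʒ/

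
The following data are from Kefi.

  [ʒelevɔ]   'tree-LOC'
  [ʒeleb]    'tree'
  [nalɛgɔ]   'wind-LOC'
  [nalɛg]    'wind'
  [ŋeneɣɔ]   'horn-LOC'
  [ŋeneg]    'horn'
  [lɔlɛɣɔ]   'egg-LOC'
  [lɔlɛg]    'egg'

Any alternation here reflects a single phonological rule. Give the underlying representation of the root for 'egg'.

The stem for 'egg' ends in [ɣ] in [lɔlɛɣɔ] but [g] in [lɔlɛg].
But 'wind' keeps [g] in both environments ([nalɛgɔ], [nalɛg]), so there is no rule changing /g/ to [ɣ] before the LOC suffix.
The underlying segment must be /ɣ/; voiced fricatives become stops word-finally, yielding [g] there.
So 'egg' = /lɔlɛɣ/.

/lɔlɛɣ/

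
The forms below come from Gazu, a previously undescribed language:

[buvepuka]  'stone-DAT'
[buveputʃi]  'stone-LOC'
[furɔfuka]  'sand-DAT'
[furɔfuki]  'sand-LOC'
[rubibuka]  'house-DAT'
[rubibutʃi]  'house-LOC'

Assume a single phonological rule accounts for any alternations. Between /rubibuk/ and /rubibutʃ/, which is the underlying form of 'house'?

/rubibutʃ/

'house' shows [k] ~ [tʃ] at the end of the stem ([rubibuka] vs [rubibutʃi]).
But 'sand' keeps [k] in both environments ([furɔfuka], [furɔfuki]), so there is no rule changing /k/ to [tʃ] before the LOC suffix.
Therefore /tʃ/ is basic and [k] is derived by depalatalization (palato-alveolar /tʃ/ becomes [k] when no front vowel follows).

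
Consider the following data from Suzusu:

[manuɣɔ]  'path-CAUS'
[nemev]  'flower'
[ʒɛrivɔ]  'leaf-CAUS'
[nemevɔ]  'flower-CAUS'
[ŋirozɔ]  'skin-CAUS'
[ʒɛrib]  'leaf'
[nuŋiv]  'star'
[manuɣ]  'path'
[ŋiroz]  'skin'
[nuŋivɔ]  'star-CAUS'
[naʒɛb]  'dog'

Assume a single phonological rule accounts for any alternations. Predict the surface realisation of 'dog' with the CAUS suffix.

The stem for 'leaf' ends in [b] in [ʒɛrib] but [v] in [ʒɛrivɔ].
But 'star' keeps [v] in both environments ([nuŋiv], [nuŋivɔ]), so there is no rule changing /v/ to [b] in isolation.
The alternation reflects intervocalic spirantization: voiced stops become fricatives between vowels. /b/ is underlying.
From [naʒɛb] the stem 'dog' is /naʒɛb/; between vowels this yields [naʒɛvɔ].

[naʒɛvɔ]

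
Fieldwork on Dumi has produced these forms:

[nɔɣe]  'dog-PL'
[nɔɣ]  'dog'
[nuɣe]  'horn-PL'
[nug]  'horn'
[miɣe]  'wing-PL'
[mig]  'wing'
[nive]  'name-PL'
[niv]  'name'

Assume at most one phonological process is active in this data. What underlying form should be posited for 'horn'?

The stem for 'horn' ends in [ɣ] in [nuɣe] but [g] in [nug].
If /ɣ/ were underlying and a rule turned it into [g] in isolation, 'dog' would also alternate; but it has [ɣ] in both [nɔɣe] and [nɔɣ].
So /g/ is underlying, and a rule of intervocalic spirantization — voiced stops become fricatives between vowels — gives [ɣ].
The underlying form of 'horn' is therefore /nug/.

/nug/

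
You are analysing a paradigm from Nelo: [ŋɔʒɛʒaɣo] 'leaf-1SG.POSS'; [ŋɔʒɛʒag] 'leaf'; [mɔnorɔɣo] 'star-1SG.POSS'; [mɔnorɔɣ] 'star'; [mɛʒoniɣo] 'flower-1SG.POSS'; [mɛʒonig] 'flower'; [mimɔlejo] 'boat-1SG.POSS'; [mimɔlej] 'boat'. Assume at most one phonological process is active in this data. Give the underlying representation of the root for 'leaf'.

/ŋɔʒɛʒag/

In [ŋɔʒɛʒaɣo] and [ŋɔʒɛʒag] the final segment of 'leaf' alternates: [ɣ] ~ [g].
If /ɣ/ were underlying and a rule turned it into [g] in isolation, 'star' would also alternate; but it has [ɣ] in both [mɔnorɔɣo] and [mɔnorɔɣ].
The alternation reflects intervocalic spirantization: voiced stops become fricatives between vowels. /g/ is underlying.
Hence 'leaf' is /ŋɔʒɛʒag/ underlyingly.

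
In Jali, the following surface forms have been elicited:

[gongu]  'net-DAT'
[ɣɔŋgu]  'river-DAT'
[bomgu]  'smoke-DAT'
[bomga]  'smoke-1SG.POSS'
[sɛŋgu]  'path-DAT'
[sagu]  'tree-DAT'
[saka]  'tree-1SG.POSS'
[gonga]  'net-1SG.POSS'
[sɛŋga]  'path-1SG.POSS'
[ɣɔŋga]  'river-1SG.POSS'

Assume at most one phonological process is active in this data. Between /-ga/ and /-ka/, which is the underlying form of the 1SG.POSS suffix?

/-ka/

The 1SG.POSS morpheme has two allomorphs, [-ga] and [-ka].
By contrast the DAT suffix keeps its initial [g] throughout — that segment must be underlying.
So the underlying form is /-ka/, and voiceless stops become voiced after a nasal.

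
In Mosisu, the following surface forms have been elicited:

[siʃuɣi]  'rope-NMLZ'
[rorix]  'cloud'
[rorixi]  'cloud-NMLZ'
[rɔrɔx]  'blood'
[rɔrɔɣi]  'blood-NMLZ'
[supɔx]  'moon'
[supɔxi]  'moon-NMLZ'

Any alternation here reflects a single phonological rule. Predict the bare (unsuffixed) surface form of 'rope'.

[siʃux]

'blood' shows [x] ~ [ɣ] at the end of the stem ([rɔrɔx] vs [rɔrɔɣi]).
But 'moon' keeps [x] in both environments ([supɔx], [supɔxi]), so there is no rule changing /x/ to [ɣ] before the NMLZ suffix.
The underlying segment must be /ɣ/; voiced obstruents become voiceless word-finally, yielding [x] there.
The one attested form of 'rope', [siʃuɣi], shows underlying /siʃuɣ/. Applying the same rule word-finally gives [siʃux].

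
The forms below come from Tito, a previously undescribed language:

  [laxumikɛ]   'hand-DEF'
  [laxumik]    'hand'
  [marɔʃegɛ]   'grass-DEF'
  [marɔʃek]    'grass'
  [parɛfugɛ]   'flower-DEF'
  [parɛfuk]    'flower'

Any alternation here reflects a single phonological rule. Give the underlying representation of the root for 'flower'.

The root 'flower' surfaces as [parɛfugɛ] and [parɛfuk], with a stem-final [g] ~ [k] alternation.
If /k/ were underlying and a rule turned it into [g] before the DEF suffix, 'hand' would also alternate; but it has [k] in both [laxumikɛ] and [laxumik].
Therefore /g/ is basic and [k] is derived by word-final obstruent devoicing (voiced obstruents become voiceless word-finally).
So 'flower' = /parɛfug/.

/parɛfug/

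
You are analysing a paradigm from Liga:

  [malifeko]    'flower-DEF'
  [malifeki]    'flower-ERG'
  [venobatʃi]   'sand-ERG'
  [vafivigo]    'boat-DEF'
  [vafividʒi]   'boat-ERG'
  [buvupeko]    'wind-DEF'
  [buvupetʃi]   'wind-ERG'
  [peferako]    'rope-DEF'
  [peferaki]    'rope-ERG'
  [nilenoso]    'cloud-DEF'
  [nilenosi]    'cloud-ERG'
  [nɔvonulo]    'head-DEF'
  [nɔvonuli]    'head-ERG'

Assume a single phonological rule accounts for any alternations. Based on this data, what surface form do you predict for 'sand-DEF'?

The stem for 'wind' ends in [k] in [buvupeko] but [tʃ] in [buvupetʃi].
Compare 'rope', with invariant [k] in [peferako] and [peferaki]: an analysis with underlying /k/ and a rule producing [tʃ] before the ERG suffix would wrongly predict alternation here too.
So /tʃ/ is underlying, and a rule of depalatalization — palato-alveolar /tʃ/ and /dʒ/ become [k] and [g] when no front vowel follows — gives [k].
From [venobatʃi] the stem 'sand' is /venobatʃ/; when no front vowel follows this yields [venobako].

[venobako]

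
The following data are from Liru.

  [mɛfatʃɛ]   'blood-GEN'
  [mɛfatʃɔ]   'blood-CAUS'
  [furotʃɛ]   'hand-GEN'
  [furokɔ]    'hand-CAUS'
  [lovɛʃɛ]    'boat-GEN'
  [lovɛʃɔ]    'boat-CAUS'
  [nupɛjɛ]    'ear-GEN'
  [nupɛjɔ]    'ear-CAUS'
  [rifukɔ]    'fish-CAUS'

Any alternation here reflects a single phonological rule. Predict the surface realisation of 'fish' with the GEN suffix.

The stem for 'hand' ends in [tʃ] in [furotʃɛ] but [k] in [furokɔ].
The stem 'blood' ([mɛfatʃɛ], [mɛfatʃɔ]) shows [tʃ] unchanged in both environments, so [tʃ] cannot be basic with [k] derived before the CAUS suffix.
The underlying segment must be /k/; /k/ becomes palato-alveolar [tʃ] before a front vowel, yielding [tʃ] there.
From [rifukɔ] the stem 'fish' is /rifuk/; before a front vowel this yields [rifutʃɛ].

[rifutʃɛ]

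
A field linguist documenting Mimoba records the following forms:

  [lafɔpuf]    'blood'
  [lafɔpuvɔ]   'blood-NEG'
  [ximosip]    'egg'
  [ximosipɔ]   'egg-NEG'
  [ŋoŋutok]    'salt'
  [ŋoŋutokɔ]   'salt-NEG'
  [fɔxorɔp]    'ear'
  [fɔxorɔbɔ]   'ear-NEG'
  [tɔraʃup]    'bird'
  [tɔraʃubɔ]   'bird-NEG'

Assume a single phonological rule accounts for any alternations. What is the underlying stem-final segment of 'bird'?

'bird' shows [p] ~ [b] at the end of the stem ([tɔraʃup] vs [tɔraʃubɔ]).
If /p/ were underlying and a rule turned it into [b] before the NEG suffix, 'egg' would also alternate; but it has [p] in both [ximosip] and [ximosipɔ].
Therefore /b/ is basic and [p] is derived by word-final obstruent devoicing (voiced obstruents become voiceless word-finally).

/b/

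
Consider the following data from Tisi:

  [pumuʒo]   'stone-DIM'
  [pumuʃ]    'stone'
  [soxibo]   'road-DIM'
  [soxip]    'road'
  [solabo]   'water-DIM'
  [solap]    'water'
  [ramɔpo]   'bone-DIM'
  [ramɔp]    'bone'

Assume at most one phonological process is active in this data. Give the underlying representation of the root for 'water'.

/solab/

The root 'water' surfaces as [solabo] and [solap], with a stem-final [b] ~ [p] alternation.
If /p/ were underlying and a rule turned it into [b] before the DIM suffix, 'bone' would also alternate; but it has [p] in both [ramɔpo] and [ramɔp].
The underlying segment must be /b/; voiced obstruents become voiceless word-finally, yielding [p] there.
Hence 'water' is /solab/ underlyingly.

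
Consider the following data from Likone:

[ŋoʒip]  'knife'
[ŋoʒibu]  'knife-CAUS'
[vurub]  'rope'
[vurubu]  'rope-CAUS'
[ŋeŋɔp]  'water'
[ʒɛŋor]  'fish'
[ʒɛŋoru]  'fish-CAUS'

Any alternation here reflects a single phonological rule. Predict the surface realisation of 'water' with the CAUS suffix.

The root 'knife' surfaces as [ŋoʒip] and [ŋoʒibu], with a stem-final [p] ~ [b] alternation.
The stem 'rope' ([vurub], [vurubu]) shows [b] unchanged in both environments, so [b] cannot be basic with [p] derived in isolation.
The alternation reflects intervocalic voicing: voiceless stops become voiced between vowels. /p/ is underlying.
From [ŋeŋɔp] the stem 'water' is /ŋeŋɔp/; between vowels this yields [ŋeŋɔbu].

[ŋeŋɔbu]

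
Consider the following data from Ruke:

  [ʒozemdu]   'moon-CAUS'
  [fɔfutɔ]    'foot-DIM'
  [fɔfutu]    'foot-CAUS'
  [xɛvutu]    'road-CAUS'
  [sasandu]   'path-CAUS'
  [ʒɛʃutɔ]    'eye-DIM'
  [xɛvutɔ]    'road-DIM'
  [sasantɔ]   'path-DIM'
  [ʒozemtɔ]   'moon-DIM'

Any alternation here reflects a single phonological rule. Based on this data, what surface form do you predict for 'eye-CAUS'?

[ʒɛʃutu]

The CAUS suffix surfaces as [-du] and [-tu], depending on the final segment of the stem.
The DIM suffix, which begins with [t], is invariant after every stem; so [t] is not altered by any rule here.
So the underlying form is /-du/, and voiced stops become voiceless after a vowel.
After 'eye', which ends in a vowel, the suffix surfaces as [-tu], giving [ʒɛʃutu].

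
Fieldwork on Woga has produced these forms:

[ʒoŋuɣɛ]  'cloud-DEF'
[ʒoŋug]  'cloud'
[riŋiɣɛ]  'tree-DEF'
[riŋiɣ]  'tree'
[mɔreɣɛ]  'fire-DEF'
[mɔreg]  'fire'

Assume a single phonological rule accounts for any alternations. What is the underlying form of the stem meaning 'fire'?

/mɔreg/

'fire' shows [ɣ] ~ [g] at the end of the stem ([mɔreɣɛ] vs [mɔreg]).
Compare 'tree', with invariant [ɣ] in [riŋiɣɛ] and [riŋiɣ]: an analysis with underlying /ɣ/ and a rule producing [g] in isolation would wrongly predict alternation here too.
The alternation reflects intervocalic spirantization: voiced stops become fricatives between vowels. /g/ is underlying.
Hence 'fire' is /mɔreg/ underlyingly.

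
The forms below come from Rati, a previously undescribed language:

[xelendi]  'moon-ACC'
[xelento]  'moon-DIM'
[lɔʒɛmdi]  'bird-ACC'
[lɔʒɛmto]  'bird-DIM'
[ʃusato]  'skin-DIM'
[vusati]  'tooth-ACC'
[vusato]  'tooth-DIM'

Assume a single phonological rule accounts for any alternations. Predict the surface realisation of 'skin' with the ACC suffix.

[ʃusati]

The ACC morpheme has two allomorphs, [-di] and [-ti].
The DIM suffix, which begins with [t], is invariant after every stem; so [t] is not altered by any rule here.
The ACC suffix is therefore /-di/ underlyingly, with post-vocalic devoicing: voiced stops become voiceless after a vowel.
After 'skin', which ends in a vowel, the suffix surfaces as [-ti], giving [ʃusati].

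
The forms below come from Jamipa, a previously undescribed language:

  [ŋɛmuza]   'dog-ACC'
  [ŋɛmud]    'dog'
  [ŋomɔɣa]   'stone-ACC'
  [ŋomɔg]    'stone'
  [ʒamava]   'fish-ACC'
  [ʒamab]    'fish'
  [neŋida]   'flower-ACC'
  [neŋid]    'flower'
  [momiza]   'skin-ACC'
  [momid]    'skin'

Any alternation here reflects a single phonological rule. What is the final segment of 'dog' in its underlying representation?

'dog' shows [z] ~ [d] at the end of the stem ([ŋɛmuza] vs [ŋɛmud]).
If /d/ were underlying and a rule turned it into [z] before the ACC suffix, 'flower' would also alternate; but it has [d] in both [neŋida] and [neŋid].
The underlying segment must be /z/; voiced fricatives become stops word-finally, yielding [d] there.

/z/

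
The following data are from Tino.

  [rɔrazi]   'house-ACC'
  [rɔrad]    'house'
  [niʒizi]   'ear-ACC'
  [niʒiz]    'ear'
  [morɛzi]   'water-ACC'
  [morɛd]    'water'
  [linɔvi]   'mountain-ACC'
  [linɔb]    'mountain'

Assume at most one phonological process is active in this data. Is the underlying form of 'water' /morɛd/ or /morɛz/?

/morɛd/

'water' shows [z] ~ [d] at the end of the stem ([morɛzi] vs [morɛd]).
If /z/ were underlying and a rule turned it into [d] in isolation, 'ear' would also alternate; but it has [z] in both [niʒizi] and [niʒiz].
So /d/ is underlying, and a rule of intervocalic spirantization — voiced stops become fricatives between vowels — gives [z].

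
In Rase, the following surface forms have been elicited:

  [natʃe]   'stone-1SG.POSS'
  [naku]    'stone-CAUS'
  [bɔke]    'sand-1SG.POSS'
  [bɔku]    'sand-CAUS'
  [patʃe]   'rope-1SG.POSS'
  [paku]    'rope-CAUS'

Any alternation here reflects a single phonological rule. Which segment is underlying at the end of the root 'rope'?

In [patʃe] and [paku] the final segment of 'rope' alternates: [tʃ] ~ [k].
The stem 'sand' ([bɔke], [bɔku]) shows [k] unchanged in both environments, so [k] cannot be basic with [tʃ] derived before the 1SG.POSS suffix.
Therefore /tʃ/ is basic and [k] is derived by depalatalization (palato-alveolar /tʃ/ becomes [k] when no front vowel follows).

/tʃ/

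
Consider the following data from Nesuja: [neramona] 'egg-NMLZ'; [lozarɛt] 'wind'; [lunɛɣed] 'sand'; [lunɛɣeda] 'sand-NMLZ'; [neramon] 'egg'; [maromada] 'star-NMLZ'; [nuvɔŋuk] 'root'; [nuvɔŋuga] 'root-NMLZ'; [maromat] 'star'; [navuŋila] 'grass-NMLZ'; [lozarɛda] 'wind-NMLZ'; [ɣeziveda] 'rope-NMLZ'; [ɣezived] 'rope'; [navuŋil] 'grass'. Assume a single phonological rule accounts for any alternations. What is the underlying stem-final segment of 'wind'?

'wind' shows [d] ~ [t] at the end of the stem ([lozarɛda] vs [lozarɛt]).
If /d/ were underlying and a rule turned it into [t] in isolation, 'sand' would also alternate; but it has [d] in both [lunɛɣeda] and [lunɛɣed].
The alternation reflects intervocalic voicing: voiceless stops become voiced between vowels. /t/ is underlying.

/t/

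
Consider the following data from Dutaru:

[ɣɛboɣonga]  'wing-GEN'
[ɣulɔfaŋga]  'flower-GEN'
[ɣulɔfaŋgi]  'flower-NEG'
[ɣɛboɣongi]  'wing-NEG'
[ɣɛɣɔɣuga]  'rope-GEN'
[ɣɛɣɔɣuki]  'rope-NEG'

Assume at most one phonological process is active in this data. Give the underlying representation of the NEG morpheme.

/-ki/

The NEG morpheme has two allomorphs, [-gi] and [-ki].
By contrast the GEN suffix keeps its initial [g] throughout — that segment must be underlying.
So the underlying form is /-ki/, and voiceless stops become voiced after a nasal.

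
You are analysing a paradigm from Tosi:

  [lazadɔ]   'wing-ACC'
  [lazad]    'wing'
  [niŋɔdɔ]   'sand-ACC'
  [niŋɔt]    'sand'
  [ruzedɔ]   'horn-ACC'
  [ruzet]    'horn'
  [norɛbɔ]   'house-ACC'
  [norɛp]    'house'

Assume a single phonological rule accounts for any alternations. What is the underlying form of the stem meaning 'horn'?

/ruzet/

In [ruzedɔ] and [ruzet] the final segment of 'horn' alternates: [d] ~ [t].
Compare 'wing', with invariant [d] in [lazadɔ] and [lazad]: an analysis with underlying /d/ and a rule producing [t] in isolation would wrongly predict alternation here too.
So /t/ is underlying, and a rule of intervocalic voicing — voiceless stops become voiced between vowels — gives [d].
So 'horn' = /ruzet/.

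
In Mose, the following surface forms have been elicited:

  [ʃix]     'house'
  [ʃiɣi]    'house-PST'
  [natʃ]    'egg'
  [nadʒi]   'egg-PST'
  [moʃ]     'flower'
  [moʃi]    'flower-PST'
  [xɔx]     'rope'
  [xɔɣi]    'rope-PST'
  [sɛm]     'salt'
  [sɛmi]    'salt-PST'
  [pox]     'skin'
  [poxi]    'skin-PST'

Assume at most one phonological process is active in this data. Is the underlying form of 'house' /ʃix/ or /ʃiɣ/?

/ʃiɣ/

'house' shows [x] ~ [ɣ] at the end of the stem ([ʃix] vs [ʃiɣi]).
But 'skin' keeps [x] in both environments ([pox], [poxi]), so there is no rule changing /x/ to [ɣ] before the PST suffix.
The underlying segment must be /ɣ/; voiced obstruents become voiceless word-finally, yielding [x] there.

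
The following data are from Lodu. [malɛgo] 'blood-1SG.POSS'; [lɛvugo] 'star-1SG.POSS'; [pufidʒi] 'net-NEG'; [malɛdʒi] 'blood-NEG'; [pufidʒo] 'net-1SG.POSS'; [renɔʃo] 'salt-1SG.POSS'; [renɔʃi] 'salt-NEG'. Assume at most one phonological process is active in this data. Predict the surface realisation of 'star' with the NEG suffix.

[lɛvudʒi]

The root 'blood' surfaces as [malɛdʒi] and [malɛgo], with a stem-final [dʒ] ~ [g] alternation.
The stem 'net' ([pufidʒi], [pufidʒo]) shows [dʒ] unchanged in both environments, so [dʒ] cannot be basic with [g] derived before the 1SG.POSS suffix.
Therefore /g/ is basic and [dʒ] is derived by palatalization before a front vowel (/g/ becomes palato-alveolar [dʒ] before a front vowel).
From [lɛvugo] the stem 'star' is /lɛvug/; before a front vowel this yields [lɛvudʒi].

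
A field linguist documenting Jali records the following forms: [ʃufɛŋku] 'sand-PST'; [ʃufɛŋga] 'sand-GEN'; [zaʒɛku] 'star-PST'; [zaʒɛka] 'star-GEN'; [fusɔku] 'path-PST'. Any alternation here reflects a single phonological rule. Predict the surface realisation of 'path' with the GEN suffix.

[fusɔka]

The GEN suffix surfaces as [-ga] and [-ka], depending on the final segment of the stem.
The PST suffix, which begins with [k], is invariant after every stem; so [k] is not altered by any rule here.
So the underlying form is /-ga/, and voiced stops become voiceless after a vowel.
After 'path', which ends in a vowel, the suffix surfaces as [-ka], giving [fusɔka].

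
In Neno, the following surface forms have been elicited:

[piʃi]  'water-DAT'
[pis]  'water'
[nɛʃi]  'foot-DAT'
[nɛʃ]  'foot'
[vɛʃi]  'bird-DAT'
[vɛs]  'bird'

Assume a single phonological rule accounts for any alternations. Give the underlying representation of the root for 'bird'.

/vɛs/

'bird' shows [ʃ] ~ [s] at the end of the stem ([vɛʃi] vs [vɛs]).
The stem 'foot' ([nɛʃi], [nɛʃ]) shows [ʃ] unchanged in both environments, so [ʃ] cannot be basic with [s] derived in isolation.
So /s/ is underlying, and a rule of palatalization before a front vowel — /s/ becomes palato-alveolar [ʃ] before a front vowel — gives [ʃ].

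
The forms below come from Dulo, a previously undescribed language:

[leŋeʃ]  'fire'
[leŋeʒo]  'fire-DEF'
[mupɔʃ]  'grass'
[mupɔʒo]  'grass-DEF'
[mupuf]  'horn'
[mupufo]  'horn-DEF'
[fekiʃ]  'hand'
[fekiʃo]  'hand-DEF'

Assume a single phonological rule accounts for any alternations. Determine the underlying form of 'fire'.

/leŋeʒ/

The stem for 'fire' ends in [ʃ] in [leŋeʃ] but [ʒ] in [leŋeʒo].
Compare 'hand', with invariant [ʃ] in [fekiʃ] and [fekiʃo]: an analysis with underlying /ʃ/ and a rule producing [ʒ] before the DEF suffix would wrongly predict alternation here too.
The underlying segment must be /ʒ/; voiced obstruents become voiceless word-finally, yielding [ʃ] there.
The underlying form of 'fire' is therefore /leŋeʒ/.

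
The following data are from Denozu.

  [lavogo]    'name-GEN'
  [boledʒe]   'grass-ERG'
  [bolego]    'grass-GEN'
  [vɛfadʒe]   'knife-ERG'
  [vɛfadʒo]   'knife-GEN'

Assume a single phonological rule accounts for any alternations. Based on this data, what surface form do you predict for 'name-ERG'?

The root 'grass' surfaces as [boledʒe] and [bolego], with a stem-final [dʒ] ~ [g] alternation.
If /dʒ/ were underlying and a rule turned it into [g] before the GEN suffix, 'knife' would also alternate; but it has [dʒ] in both [vɛfadʒe] and [vɛfadʒo].
The underlying segment must be /g/; /g/ becomes palato-alveolar [dʒ] before a front vowel, yielding [dʒ] there.
From [lavogo] the stem 'name' is /lavog/; before a front vowel this yields [lavodʒe].

[lavodʒe]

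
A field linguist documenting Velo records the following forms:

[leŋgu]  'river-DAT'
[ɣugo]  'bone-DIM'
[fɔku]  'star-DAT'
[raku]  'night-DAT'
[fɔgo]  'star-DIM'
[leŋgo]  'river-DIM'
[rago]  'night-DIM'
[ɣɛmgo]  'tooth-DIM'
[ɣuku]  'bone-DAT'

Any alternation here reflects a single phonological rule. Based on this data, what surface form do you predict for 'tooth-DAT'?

The DAT morpheme has two allomorphs, [-gu] and [-ku].
By contrast the DIM suffix keeps its initial [g] throughout — that segment must be underlying.
So the underlying form is /-ku/, and voiceless stops become voiced after a nasal.
After 'tooth', which ends in a nasal, the suffix surfaces as [-gu], giving [ɣɛmgu].

[ɣɛmgu]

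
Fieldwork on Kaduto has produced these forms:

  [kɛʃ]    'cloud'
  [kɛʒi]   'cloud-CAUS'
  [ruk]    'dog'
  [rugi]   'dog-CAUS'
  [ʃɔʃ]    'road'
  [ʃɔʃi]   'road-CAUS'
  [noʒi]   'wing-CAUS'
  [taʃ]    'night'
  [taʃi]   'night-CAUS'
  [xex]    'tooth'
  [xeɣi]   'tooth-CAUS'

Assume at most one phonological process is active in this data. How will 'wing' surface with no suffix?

The root 'cloud' surfaces as [kɛʃ] and [kɛʒi], with a stem-final [ʃ] ~ [ʒ] alternation.
The stem 'road' ([ʃɔʃ], [ʃɔʃi]) shows [ʃ] unchanged in both environments, so [ʃ] cannot be basic with [ʒ] derived before the CAUS suffix.
The underlying segment must be /ʒ/; voiced obstruents become voiceless word-finally, yielding [ʃ] there.
The one attested form of 'wing', [noʒi], shows underlying /noʒ/. Applying the same rule word-finally gives [noʃ].

[noʃ]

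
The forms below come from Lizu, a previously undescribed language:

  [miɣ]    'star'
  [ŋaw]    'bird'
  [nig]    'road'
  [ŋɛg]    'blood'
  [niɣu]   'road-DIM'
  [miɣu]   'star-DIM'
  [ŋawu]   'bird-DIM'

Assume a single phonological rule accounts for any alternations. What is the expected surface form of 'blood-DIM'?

[ŋɛɣu]

'road' shows [ɣ] ~ [g] at the end of the stem ([niɣu] vs [nig]).
Compare 'star', with invariant [ɣ] in [miɣu] and [miɣ]: an analysis with underlying /ɣ/ and a rule producing [g] in isolation would wrongly predict alternation here too.
The alternation reflects intervocalic spirantization: voiced stops become fricatives between vowels. /g/ is underlying.
From [ŋɛg] the stem 'blood' is /ŋɛg/; between vowels this yields [ŋɛɣu].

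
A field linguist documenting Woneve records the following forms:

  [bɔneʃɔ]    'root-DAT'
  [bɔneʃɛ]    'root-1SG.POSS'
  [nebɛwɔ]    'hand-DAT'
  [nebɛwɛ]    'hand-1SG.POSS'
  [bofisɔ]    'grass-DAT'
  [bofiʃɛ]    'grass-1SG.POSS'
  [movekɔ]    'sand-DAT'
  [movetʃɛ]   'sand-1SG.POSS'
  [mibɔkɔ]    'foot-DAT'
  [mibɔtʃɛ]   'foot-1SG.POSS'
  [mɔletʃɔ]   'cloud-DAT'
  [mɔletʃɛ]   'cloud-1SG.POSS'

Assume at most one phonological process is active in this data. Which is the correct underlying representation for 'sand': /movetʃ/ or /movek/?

In [movekɔ] and [movetʃɛ] the final segment of 'sand' alternates: [k] ~ [tʃ].
But 'cloud' keeps [tʃ] in both environments ([mɔletʃɔ], [mɔletʃɛ]), so there is no rule changing /tʃ/ to [k] before the DAT suffix.
The alternation reflects palatalization before a front vowel: /k/ and /s/ become palato-alveolar [tʃ] and [ʃ] before a front vowel. /k/ is underlying.

/movek/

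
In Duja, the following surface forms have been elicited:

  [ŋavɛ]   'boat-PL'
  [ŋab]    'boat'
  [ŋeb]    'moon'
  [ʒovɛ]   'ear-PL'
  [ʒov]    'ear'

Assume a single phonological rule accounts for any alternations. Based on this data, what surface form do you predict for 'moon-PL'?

The root 'boat' surfaces as [ŋavɛ] and [ŋab], with a stem-final [v] ~ [b] alternation.
The stem 'ear' ([ʒovɛ], [ʒov]) shows [v] unchanged in both environments, so [v] cannot be basic with [b] derived in isolation.
The underlying segment must be /b/; voiced stops become fricatives between vowels, yielding [v] there.
From [ŋeb] the stem 'moon' is /ŋeb/; between vowels this yields [ŋevɛ].

[ŋevɛ]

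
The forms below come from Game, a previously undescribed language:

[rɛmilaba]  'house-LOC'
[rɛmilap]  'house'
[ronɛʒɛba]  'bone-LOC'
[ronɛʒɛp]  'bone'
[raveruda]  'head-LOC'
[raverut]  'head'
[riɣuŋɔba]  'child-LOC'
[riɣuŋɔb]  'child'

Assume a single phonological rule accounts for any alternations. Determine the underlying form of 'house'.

/rɛmilap/

In [rɛmilaba] and [rɛmilap] the final segment of 'house' alternates: [b] ~ [p].
But 'child' keeps [b] in both environments ([riɣuŋɔba], [riɣuŋɔb]), so there is no rule changing /b/ to [p] in isolation.
So /p/ is underlying, and a rule of intervocalic voicing — voiceless stops become voiced between vowels — gives [b].
So 'house' = /rɛmilap/.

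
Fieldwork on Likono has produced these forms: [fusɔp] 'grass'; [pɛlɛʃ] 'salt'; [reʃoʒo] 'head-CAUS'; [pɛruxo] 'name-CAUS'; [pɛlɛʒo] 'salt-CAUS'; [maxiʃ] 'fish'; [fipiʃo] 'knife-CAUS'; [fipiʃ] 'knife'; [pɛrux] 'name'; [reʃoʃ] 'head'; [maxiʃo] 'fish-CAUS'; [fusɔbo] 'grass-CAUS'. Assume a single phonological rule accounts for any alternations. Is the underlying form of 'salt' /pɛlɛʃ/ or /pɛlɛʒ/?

/pɛlɛʒ/

The root 'salt' surfaces as [pɛlɛʃ] and [pɛlɛʒo], with a stem-final [ʃ] ~ [ʒ] alternation.
If /ʃ/ were underlying and a rule turned it into [ʒ] before the CAUS suffix, 'knife' would also alternate; but it has [ʃ] in both [fipiʃ] and [fipiʃo].
Therefore /ʒ/ is basic and [ʃ] is derived by word-final obstruent devoicing (voiced obstruents become voiceless word-finally).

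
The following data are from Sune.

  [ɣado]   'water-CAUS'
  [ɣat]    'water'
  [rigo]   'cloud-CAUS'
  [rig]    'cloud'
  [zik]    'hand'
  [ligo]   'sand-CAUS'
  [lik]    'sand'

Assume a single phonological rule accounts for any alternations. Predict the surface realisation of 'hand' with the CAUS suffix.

The root 'sand' surfaces as [ligo] and [lik], with a stem-final [g] ~ [k] alternation.
Compare 'cloud', with invariant [g] in [rigo] and [rig]: an analysis with underlying /g/ and a rule producing [k] in isolation would wrongly predict alternation here too.
The underlying segment must be /k/; voiceless stops become voiced between vowels, yielding [g] there.
The one attested form of 'hand', [zik], shows underlying /zik/. Applying the same rule between vowels gives [zigo].

[zigo]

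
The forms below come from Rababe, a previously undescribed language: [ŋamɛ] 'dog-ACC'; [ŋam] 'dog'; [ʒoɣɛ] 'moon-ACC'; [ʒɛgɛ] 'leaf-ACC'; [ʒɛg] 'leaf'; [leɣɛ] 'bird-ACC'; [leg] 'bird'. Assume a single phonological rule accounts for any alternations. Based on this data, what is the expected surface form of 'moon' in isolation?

'bird' shows [ɣ] ~ [g] at the end of the stem ([leɣɛ] vs [leg]).
But 'leaf' keeps [g] in both environments ([ʒɛgɛ], [ʒɛg]), so there is no rule changing /g/ to [ɣ] before the ACC suffix.
So /ɣ/ is underlying, and a rule of word-final hardening — voiced fricatives become stops word-finally — gives [g].
The one attested form of 'moon', [ʒoɣɛ], shows underlying /ʒoɣ/. Applying the same rule word-finally gives [ʒog].

[ʒog]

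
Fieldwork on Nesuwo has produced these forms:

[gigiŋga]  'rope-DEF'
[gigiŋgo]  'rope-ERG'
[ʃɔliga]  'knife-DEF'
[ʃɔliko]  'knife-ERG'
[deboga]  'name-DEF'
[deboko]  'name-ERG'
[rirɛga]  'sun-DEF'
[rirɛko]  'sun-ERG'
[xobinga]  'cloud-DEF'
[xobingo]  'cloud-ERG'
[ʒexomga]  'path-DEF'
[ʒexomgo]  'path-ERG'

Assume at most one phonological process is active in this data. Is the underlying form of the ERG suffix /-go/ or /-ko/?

The ERG morpheme has two allomorphs, [-go] and [-ko].
By contrast the DEF suffix keeps its initial [g] throughout — that segment must be underlying.
So the underlying form is /-ko/, and voiceless stops become voiced after a nasal.

/-ko/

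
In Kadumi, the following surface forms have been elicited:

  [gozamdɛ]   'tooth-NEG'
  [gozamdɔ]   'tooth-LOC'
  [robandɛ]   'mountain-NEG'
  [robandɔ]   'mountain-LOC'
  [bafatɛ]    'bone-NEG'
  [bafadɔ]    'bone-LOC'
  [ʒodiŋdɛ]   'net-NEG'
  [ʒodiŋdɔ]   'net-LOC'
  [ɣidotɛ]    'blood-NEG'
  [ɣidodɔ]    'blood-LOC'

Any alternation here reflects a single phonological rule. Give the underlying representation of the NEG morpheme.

/-tɛ/

The NEG morpheme has two allomorphs, [-dɛ] and [-tɛ].
The LOC suffix, which begins with [d], is invariant after every stem; so [d] is not altered by any rule here.
The NEG suffix is therefore /-tɛ/ underlyingly, with post-nasal voicing: voiceless stops become voiced after a nasal.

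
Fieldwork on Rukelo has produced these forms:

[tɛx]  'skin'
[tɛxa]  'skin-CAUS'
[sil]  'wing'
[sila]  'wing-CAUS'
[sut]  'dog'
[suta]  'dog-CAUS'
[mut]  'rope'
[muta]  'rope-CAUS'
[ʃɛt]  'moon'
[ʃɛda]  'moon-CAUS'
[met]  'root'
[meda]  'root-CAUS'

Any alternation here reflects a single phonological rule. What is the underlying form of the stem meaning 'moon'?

/ʃɛd/

The root 'moon' surfaces as [ʃɛt] and [ʃɛda], with a stem-final [t] ~ [d] alternation.
But 'rope' keeps [t] in both environments ([mut], [muta]), so there is no rule changing /t/ to [d] before the CAUS suffix.
The alternation reflects word-final obstruent devoicing: voiced obstruents become voiceless word-finally. /d/ is underlying.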